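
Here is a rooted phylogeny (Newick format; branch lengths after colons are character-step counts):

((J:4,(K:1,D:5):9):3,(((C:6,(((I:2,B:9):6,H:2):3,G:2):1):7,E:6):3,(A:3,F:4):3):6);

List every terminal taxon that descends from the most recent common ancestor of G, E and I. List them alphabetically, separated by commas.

B, C, E, G, H, I

Tracing G: it sits inside (((I,B),H),G).
Tracing E: it sits inside ((C,(((I,B),H),G)),E).
Tracing I: it sits inside (I,B).
The smallest clade enclosing all 3 is ((C,(((I,B),H),G)),E); the answer is its 6 terminal taxa in alphabetical order.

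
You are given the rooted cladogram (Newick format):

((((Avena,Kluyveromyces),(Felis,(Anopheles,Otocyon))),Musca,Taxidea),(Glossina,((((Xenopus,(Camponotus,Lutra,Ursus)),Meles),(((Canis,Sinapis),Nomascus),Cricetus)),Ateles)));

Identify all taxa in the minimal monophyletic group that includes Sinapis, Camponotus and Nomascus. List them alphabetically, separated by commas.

Tracing Sinapis: it sits inside (Canis,Sinapis).
Tracing Camponotus: it sits inside (Camponotus,Lutra,Ursus).
Tracing Nomascus: it sits inside ((Canis,Sinapis),Nomascus).
The smallest clade enclosing all 3 is (((Xenopus,(Camponotus,Lutra,Ursus)),Meles),(((Canis,Sinapis),Nomascus),Cricetus)); the answer is its 9 terminal taxa in alphabetical order.

Camponotus, Canis, Cricetus, Lutra, Meles, Nomascus, Sinapis, Ursus, Xenopus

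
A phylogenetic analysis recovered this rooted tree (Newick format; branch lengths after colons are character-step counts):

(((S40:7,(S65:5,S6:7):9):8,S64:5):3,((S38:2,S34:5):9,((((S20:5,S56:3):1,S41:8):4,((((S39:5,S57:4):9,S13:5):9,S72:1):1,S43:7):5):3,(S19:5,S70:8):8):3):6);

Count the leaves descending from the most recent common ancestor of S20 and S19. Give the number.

10

The MRCA of S20 and S19 is the node subtending ((((S20,S56),S41),((((S39,S57),S13),S72),S43)),(S19,S70)).
That clade contains 10 terminal taxa: S13, S19, S20, S39, S41, S43, S56, S57, S70, S72.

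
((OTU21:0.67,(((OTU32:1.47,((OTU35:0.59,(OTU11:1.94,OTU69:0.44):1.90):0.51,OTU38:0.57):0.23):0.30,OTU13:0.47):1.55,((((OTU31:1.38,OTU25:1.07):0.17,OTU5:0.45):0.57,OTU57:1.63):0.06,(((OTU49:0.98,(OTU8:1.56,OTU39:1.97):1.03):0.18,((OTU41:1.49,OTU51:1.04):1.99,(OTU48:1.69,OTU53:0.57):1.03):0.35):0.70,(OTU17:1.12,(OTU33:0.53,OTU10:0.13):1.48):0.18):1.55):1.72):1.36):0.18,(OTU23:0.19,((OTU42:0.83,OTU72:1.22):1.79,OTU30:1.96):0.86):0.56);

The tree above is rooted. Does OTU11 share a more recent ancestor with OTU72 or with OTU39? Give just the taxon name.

OTU39

The MRCA of OTU11 and OTU39 subtends (((OTU32,((OTU35,(OTU11,OTU69)),OTU38)),OTU13),((((OTU31,OTU25),OTU5),OTU57),(((OTU49,(OTU8,OTU39)),((OTU41,OTU51),(OTU48,OTU53))),(OTU17,(OTU33,OTU10))))) (20 taxa).
The MRCA of OTU11 and OTU72 is the root, subtending the entire tree (25 taxa).
The first is nested inside the second, so OTU11 shares a more recent common ancestor with OTU39.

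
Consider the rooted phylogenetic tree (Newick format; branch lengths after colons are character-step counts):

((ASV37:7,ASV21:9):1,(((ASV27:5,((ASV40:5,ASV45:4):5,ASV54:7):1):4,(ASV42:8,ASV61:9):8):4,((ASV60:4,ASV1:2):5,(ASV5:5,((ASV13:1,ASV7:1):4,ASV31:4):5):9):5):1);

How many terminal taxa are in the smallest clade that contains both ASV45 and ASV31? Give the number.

12

The MRCA of ASV45 and ASV31 is the node subtending (((ASV27,((ASV40,ASV45),ASV54)),(ASV42,ASV61)),((ASV60,ASV1),(ASV5,((ASV13,ASV7),ASV31)))).
That clade contains 12 terminal taxa: ASV1, ASV13, ASV27, ASV31, ASV40, ASV42, ASV45, ASV5, ASV54, ASV60, ASV61, ASV7.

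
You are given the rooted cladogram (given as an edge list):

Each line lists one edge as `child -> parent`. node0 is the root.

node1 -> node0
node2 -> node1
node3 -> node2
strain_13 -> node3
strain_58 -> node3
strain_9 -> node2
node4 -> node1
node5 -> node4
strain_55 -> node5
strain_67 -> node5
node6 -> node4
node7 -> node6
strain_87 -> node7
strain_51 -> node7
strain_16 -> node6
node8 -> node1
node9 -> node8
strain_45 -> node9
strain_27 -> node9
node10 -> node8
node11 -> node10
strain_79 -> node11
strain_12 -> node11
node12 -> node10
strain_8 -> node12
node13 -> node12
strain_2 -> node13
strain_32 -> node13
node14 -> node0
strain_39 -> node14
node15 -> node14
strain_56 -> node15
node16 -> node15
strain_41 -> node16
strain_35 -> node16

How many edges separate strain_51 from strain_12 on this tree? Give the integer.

The MRCA of strain_51 and strain_12 is the node subtending (((strain_13,strain_58),strain_9),((strain_55,strain_67),((strain_87,strain_51),strain_16)),((strain_45,strain_27),((strain_79,strain_12),(strain_8,(strain_2,strain_32))))).
From strain_51 up to that node: 4 branches. From strain_12 up to the same node: 4 branches. Total: 4 + 4 = 8.

8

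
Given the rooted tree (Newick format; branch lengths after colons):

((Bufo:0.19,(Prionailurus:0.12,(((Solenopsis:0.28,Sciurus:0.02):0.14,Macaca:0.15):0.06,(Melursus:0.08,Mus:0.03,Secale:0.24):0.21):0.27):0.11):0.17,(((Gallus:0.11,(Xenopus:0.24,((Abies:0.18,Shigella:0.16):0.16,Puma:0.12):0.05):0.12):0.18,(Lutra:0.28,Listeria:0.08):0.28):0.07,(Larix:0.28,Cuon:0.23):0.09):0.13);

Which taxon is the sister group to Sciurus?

Sciurus attaches to the tree at the node subtending (Solenopsis,Sciurus).
The other lineage descending from that same node — the sister group — is the single tip Solenopsis.

Solenopsis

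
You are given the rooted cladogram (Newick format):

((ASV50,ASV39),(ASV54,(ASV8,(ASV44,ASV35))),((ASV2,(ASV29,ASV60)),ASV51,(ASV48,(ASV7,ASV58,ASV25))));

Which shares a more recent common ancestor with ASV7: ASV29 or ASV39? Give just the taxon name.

ASV29

The MRCA of ASV7 and ASV29 subtends ((ASV2,(ASV29,ASV60)),ASV51,(ASV48,(ASV7,ASV58,ASV25))) (8 taxa).
The MRCA of ASV7 and ASV39 is the root, subtending the entire tree (14 taxa).
The first is nested inside the second, so ASV7 shares a more recent common ancestor with ASV29.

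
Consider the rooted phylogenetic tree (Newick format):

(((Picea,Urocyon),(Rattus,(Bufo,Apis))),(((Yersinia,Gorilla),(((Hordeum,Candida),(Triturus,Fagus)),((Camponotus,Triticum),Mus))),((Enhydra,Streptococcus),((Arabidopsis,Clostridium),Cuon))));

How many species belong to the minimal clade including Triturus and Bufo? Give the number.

19

The MRCA of Triturus and Bufo is the root, so the clade is the entire tree.
That clade contains 19 terminal taxa: Apis, Arabidopsis, Bufo, Camponotus, Candida, Clostridium, Cuon, Enhydra, Fagus, Gorilla, Hordeum, Mus, Picea, Rattus, Streptococcus, Triticum, Triturus, Urocyon, Yersinia.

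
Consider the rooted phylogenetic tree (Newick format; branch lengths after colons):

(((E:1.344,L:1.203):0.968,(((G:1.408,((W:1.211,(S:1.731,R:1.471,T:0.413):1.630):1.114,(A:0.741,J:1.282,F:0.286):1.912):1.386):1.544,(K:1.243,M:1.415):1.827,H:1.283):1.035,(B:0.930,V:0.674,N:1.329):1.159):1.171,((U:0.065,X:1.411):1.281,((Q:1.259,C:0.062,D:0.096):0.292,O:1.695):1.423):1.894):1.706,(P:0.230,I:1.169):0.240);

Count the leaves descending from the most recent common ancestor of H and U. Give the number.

22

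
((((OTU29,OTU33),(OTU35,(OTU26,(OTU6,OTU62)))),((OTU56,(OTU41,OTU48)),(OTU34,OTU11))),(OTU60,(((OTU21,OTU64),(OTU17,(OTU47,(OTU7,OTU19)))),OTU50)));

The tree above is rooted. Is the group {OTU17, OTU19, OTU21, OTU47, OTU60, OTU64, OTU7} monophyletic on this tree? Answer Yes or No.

No

The MRCA of the listed taxa subtends (OTU60,(((OTU21,OTU64),(OTU17,(OTU47,(OTU7,OTU19)))),OTU50)).
That clade also contains OTU50, which is not in the proposed group, so the group is not monophyletic.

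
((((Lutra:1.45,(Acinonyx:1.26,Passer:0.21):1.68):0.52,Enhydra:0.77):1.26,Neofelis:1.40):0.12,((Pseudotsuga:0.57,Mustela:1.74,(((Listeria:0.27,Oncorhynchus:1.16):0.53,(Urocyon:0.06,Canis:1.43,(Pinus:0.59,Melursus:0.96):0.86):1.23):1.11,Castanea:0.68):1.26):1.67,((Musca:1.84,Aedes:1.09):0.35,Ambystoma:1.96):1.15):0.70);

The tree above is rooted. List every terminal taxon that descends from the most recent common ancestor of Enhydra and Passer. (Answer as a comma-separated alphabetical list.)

Acinonyx, Enhydra, Lutra, Passer

Tracing Enhydra: it sits inside ((Lutra,(Acinonyx,Passer)),Enhydra).
Tracing Passer: it sits inside (Acinonyx,Passer).
The smallest clade enclosing both is ((Lutra,(Acinonyx,Passer)),Enhydra); the answer is its 4 terminal taxa in alphabetical order.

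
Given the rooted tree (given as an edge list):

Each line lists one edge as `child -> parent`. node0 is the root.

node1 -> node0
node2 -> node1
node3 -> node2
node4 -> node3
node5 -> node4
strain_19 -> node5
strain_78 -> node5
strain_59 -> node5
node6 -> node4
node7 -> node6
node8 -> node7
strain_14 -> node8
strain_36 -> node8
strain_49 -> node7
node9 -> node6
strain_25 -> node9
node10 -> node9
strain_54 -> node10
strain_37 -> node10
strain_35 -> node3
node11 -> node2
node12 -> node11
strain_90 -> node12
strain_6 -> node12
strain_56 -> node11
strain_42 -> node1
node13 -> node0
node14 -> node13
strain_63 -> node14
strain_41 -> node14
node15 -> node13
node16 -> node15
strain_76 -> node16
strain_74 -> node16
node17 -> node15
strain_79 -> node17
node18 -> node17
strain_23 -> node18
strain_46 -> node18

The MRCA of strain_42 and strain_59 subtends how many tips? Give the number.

14

The MRCA of strain_42 and strain_59 is the node subtending (((((strain_19,strain_78,strain_59),(((strain_14,strain_36),strain_49),(strain_25,(strain_54,strain_37)))),strain_35),((strain_90,strain_6),strain_56)),strain_42).
That clade contains 14 terminal taxa: strain_14, strain_19, strain_25, strain_35, strain_36, strain_37, strain_42, strain_49, strain_54, strain_56, strain_59, strain_6, strain_78, strain_90.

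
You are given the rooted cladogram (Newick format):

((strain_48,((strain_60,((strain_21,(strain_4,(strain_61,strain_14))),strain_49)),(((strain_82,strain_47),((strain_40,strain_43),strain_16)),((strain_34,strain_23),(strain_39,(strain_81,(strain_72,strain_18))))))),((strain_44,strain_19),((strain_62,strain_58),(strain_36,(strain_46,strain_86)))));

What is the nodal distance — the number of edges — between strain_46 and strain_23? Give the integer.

The MRCA of strain_46 and strain_23 is the root of the tree.
From strain_46 up to that node: 5 branches. From strain_23 up to the same node: 6 branches. Total: 5 + 6 = 11.

11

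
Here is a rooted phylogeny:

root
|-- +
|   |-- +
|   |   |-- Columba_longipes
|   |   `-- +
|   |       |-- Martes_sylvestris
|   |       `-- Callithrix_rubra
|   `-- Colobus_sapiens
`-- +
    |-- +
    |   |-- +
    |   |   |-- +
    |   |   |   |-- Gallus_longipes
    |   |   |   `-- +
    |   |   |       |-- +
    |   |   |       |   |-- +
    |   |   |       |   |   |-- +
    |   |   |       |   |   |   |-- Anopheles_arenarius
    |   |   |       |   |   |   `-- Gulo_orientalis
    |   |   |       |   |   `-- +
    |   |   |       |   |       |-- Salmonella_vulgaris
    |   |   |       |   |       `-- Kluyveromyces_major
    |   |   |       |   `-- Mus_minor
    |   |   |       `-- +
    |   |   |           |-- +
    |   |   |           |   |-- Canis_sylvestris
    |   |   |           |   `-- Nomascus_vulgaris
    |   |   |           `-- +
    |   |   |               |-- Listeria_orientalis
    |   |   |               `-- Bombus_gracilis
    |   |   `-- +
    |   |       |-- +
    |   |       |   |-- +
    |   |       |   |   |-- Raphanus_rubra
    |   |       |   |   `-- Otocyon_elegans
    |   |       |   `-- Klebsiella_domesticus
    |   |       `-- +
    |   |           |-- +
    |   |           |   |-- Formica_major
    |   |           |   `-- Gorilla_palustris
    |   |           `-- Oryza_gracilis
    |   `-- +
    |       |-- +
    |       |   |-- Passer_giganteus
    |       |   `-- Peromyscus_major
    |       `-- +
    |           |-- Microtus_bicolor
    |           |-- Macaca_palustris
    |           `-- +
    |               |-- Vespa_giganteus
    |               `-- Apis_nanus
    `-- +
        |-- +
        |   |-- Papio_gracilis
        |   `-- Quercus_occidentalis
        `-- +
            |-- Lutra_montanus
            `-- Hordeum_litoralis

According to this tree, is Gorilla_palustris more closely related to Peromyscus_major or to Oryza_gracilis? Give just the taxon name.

Oryza_gracilis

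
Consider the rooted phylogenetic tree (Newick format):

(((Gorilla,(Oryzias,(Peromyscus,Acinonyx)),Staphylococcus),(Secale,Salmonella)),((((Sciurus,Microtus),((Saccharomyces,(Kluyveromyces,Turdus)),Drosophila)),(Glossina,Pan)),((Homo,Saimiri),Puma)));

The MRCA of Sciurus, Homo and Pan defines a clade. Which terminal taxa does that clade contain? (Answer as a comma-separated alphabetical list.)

Drosophila, Glossina, Homo, Kluyveromyces, Microtus, Pan, Puma, Saccharomyces, Saimiri, Sciurus, Turdus

Tracing Sciurus: it sits inside (Sciurus,Microtus).
Tracing Homo: it sits inside (Homo,Saimiri).
Tracing Pan: it sits inside (Glossina,Pan).
The smallest clade enclosing all 3 is ((((Sciurus,Microtus),((Saccharomyces,(Kluyveromyces,Turdus)),Drosophila)),(Glossina,Pan)),((Homo,Saimiri),Puma)); the answer is its 11 terminal taxa in alphabetical order.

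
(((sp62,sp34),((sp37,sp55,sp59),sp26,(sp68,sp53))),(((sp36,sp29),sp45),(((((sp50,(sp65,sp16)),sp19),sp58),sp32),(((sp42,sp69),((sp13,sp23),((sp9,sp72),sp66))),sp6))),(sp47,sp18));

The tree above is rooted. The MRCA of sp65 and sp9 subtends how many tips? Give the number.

14

The MRCA of sp65 and sp9 is the node subtending (((((sp50,(sp65,sp16)),sp19),sp58),sp32),(((sp42,sp69),((sp13,sp23),((sp9,sp72),sp66))),sp6)).
That clade contains 14 terminal taxa: sp13, sp16, sp19, sp23, sp32, sp42, sp50, sp58, sp6, sp65, sp66, sp69, sp72, sp9.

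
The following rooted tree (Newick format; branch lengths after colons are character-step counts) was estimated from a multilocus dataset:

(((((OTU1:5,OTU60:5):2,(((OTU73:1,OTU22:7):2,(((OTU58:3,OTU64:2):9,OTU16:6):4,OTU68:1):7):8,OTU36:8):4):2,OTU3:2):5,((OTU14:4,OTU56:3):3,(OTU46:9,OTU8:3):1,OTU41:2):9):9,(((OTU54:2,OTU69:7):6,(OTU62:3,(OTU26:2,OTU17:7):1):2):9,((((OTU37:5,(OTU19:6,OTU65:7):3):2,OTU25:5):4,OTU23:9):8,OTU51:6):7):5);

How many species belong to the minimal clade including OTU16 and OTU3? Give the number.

10

The MRCA of OTU16 and OTU3 is the node subtending (((OTU1,OTU60),(((OTU73,OTU22),(((OTU58,OTU64),OTU16),OTU68)),OTU36)),OTU3).
That clade contains 10 terminal taxa: OTU1, OTU16, OTU22, OTU3, OTU36, OTU58, OTU60, OTU64, OTU68, OTU73.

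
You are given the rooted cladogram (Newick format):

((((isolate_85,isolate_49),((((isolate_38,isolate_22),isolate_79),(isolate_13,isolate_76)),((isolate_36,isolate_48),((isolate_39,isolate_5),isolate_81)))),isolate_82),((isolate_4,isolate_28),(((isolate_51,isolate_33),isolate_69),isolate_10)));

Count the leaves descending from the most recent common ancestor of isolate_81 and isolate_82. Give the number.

13

The MRCA of isolate_81 and isolate_82 is the node subtending (((isolate_85,isolate_49),((((isolate_38,isolate_22),isolate_79),(isolate_13,isolate_76)),((isolate_36,isolate_48),((isolate_39,isolate_5),isolate_81)))),isolate_82).
That clade contains 13 terminal taxa: isolate_13, isolate_22, isolate_36, isolate_38, isolate_39, isolate_48, isolate_49, isolate_5, isolate_76, isolate_79, isolate_81, isolate_82, isolate_85.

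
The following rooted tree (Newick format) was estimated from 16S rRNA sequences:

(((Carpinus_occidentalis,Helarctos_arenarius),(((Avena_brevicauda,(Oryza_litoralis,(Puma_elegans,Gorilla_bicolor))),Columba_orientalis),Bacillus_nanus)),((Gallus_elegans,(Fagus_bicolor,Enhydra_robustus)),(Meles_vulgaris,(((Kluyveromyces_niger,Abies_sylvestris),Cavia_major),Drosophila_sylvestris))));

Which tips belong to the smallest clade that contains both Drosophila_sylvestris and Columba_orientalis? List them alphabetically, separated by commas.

Tracing Drosophila_sylvestris: it sits inside (((Kluyveromyces_niger,Abies_sylvestris),Cavia_major),Drosophila_sylvestris).
Tracing Columba_orientalis: it sits inside ((Avena_brevicauda,(Oryza_litoralis,(Puma_elegans,Gorilla_bicolor))),Columba_orientalis).
The smallest clade enclosing both is the whole tree (their MRCA is the root), so the answer is all 16 tips in alphabetical order.

Abies_sylvestris, Avena_brevicauda, Bacillus_nanus, Carpinus_occidentalis, Cavia_major, Columba_orientalis, Drosophila_sylvestris, Enhydra_robustus, Fagus_bicolor, Gallus_elegans, Gorilla_bicolor, Helarctos_arenarius, Kluyveromyces_niger, Meles_vulgaris, Oryza_litoralis, Puma_elegans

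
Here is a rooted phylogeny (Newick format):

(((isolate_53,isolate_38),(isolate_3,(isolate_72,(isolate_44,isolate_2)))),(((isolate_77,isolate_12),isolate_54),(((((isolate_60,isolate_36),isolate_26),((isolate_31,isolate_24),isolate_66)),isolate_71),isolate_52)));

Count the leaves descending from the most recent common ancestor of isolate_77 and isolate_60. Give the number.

The MRCA of isolate_77 and isolate_60 is the node subtending (((isolate_77,isolate_12),isolate_54),(((((isolate_60,isolate_36),isolate_26),((isolate_31,isolate_24),isolate_66)),isolate_71),isolate_52)).
That clade contains 11 terminal taxa: isolate_12, isolate_24, isolate_26, isolate_31, isolate_36, isolate_52, isolate_54, isolate_60, isolate_66, isolate_71, isolate_77.

11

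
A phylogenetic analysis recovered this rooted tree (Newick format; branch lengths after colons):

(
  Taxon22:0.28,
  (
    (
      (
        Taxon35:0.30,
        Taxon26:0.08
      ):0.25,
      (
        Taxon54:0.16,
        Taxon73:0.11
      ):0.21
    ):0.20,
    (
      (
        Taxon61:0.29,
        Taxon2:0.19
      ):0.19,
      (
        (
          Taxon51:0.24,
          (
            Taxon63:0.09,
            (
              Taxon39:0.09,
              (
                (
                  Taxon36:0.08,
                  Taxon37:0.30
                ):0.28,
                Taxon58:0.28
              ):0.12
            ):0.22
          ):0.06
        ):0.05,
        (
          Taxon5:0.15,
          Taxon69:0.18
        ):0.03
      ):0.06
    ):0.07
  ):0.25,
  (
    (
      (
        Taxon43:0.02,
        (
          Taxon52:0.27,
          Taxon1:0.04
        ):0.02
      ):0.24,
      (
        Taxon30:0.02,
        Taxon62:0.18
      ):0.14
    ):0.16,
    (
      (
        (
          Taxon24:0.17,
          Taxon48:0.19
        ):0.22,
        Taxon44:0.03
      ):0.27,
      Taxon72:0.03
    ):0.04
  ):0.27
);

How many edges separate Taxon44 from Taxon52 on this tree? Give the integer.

The MRCA of Taxon44 and Taxon52 is the node subtending (((Taxon43,(Taxon52,Taxon1)),(Taxon30,Taxon62)),(((Taxon24,Taxon48),Taxon44),Taxon72)).
From Taxon44 up to that node: 3 branches. From Taxon52 up to the same node: 4 branches. Total: 3 + 4 = 7.

7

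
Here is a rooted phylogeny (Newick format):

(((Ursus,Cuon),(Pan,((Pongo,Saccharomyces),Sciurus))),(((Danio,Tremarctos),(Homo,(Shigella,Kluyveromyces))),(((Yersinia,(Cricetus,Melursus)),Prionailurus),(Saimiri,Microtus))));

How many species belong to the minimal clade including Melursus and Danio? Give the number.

The MRCA of Melursus and Danio is the node subtending (((Danio,Tremarctos),(Homo,(Shigella,Kluyveromyces))),(((Yersinia,(Cricetus,Melursus)),Prionailurus),(Saimiri,Microtus))).
That clade contains 11 terminal taxa: Cricetus, Danio, Homo, Kluyveromyces, Melursus, Microtus, Prionailurus, Saimiri, Shigella, Tremarctos, Yersinia.

11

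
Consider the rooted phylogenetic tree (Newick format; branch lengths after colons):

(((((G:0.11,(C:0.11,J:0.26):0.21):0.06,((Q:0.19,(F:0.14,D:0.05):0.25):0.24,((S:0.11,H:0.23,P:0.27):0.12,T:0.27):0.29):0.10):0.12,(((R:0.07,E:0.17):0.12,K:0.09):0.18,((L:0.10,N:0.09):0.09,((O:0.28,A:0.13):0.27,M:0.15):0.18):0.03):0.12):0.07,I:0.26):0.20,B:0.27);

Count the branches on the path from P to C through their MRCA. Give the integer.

The MRCA of P and C is the node subtending ((G,(C,J)),((Q,(F,D)),((S,H,P),T))).
From P up to that node: 4 branches. From C up to the same node: 3 branches. Total: 4 + 3 = 7.

7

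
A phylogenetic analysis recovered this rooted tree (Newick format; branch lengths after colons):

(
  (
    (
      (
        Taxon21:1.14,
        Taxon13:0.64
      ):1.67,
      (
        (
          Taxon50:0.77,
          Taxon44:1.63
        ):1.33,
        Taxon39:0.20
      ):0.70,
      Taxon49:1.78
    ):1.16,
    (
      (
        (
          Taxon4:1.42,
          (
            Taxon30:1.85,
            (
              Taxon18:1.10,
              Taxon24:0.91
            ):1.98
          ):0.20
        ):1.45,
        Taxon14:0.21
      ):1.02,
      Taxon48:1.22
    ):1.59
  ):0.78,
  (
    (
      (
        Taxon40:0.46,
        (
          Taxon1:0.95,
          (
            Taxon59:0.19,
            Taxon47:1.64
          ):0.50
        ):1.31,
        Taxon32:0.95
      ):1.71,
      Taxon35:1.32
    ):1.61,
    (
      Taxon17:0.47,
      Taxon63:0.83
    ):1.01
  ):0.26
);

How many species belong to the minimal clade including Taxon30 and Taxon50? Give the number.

The MRCA of Taxon30 and Taxon50 is the node subtending (((Taxon21,Taxon13),((Taxon50,Taxon44),Taxon39),Taxon49),(((Taxon4,(Taxon30,(Taxon18,Taxon24))),Taxon14),Taxon48)).
That clade contains 12 terminal taxa: Taxon13, Taxon14, Taxon18, Taxon21, Taxon24, Taxon30, Taxon39, Taxon4, Taxon44, Taxon48, Taxon49, Taxon50.

12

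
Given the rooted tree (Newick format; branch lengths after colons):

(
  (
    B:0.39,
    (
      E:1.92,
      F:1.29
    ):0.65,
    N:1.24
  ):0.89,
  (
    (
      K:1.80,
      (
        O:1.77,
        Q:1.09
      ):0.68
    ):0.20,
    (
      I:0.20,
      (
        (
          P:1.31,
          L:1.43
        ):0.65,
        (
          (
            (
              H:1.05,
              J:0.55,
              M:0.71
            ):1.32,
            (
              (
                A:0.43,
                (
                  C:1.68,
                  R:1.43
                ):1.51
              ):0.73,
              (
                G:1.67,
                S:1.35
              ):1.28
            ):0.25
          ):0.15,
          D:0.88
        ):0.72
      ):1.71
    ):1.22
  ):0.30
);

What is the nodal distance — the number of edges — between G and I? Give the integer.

7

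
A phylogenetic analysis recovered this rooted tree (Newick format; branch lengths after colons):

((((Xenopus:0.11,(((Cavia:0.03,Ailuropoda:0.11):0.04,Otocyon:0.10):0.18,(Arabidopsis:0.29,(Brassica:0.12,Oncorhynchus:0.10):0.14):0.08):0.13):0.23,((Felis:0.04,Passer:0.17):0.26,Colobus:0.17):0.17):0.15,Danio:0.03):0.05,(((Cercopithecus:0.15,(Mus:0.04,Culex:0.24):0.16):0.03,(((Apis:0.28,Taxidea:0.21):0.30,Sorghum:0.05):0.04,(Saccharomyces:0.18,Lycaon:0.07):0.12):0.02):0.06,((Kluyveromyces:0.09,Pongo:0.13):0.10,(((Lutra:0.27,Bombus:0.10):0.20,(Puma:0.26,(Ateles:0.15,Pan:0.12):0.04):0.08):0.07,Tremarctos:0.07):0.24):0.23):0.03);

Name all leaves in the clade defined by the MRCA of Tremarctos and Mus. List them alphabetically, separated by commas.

Apis, Ateles, Bombus, Cercopithecus, Culex, Kluyveromyces, Lutra, Lycaon, Mus, Pan, Pongo, Puma, Saccharomyces, Sorghum, Taxidea, Tremarctos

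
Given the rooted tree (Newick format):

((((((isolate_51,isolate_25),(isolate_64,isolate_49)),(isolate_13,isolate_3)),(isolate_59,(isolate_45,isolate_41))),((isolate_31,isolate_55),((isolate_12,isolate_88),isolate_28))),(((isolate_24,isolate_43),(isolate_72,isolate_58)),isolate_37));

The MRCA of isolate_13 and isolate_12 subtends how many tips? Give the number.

14

The MRCA of isolate_13 and isolate_12 is the node subtending (((((isolate_51,isolate_25),(isolate_64,isolate_49)),(isolate_13,isolate_3)),(isolate_59,(isolate_45,isolate_41))),((isolate_31,isolate_55),((isolate_12,isolate_88),isolate_28))).
That clade contains 14 terminal taxa: isolate_12, isolate_13, isolate_25, isolate_28, isolate_3, isolate_31, isolate_41, isolate_45, isolate_49, isolate_51, isolate_55, isolate_59, isolate_64, isolate_88.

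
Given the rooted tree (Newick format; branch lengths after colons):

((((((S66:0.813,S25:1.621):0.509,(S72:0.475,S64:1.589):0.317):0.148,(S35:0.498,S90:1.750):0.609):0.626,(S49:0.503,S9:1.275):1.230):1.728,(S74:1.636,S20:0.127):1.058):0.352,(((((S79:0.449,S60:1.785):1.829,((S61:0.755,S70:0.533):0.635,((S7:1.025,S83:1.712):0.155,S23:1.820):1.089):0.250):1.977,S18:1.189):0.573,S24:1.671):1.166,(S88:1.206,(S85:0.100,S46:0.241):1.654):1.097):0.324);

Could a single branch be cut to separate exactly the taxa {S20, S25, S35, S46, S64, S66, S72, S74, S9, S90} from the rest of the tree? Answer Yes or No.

No

The MRCA of the listed taxa is the root, so the smallest clade containing them is the whole tree.
That clade also contains S18, S23, S24, S49, S60, S61, S7, S70, S79, S83, S85, S88, which are not in the proposed group, so the group is not monophyletic.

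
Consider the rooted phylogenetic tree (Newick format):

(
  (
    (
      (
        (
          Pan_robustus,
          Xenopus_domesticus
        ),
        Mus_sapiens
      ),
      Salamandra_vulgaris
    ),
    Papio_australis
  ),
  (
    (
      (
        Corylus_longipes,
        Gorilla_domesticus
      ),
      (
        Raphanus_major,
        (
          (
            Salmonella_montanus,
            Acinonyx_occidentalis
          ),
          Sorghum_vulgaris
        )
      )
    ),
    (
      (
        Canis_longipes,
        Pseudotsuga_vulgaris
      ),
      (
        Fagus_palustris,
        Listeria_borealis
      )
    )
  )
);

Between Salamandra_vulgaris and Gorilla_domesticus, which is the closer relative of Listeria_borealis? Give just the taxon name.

Gorilla_domesticus

The MRCA of Listeria_borealis and Gorilla_domesticus subtends (((Corylus_longipes,Gorilla_domesticus),(Raphanus_major,((Salmonella_montanus,Acinonyx_occidentalis),Sorghum_vulgaris))),((Canis_longipes,Pseudotsuga_vulgaris),(Fagus_palustris,Listeria_borealis))) (10 taxa).
The MRCA of Listeria_borealis and Salamandra_vulgaris is the root, subtending the entire tree (15 taxa).
The first is nested inside the second, so Listeria_borealis shares a more recent common ancestor with Gorilla_domesticus.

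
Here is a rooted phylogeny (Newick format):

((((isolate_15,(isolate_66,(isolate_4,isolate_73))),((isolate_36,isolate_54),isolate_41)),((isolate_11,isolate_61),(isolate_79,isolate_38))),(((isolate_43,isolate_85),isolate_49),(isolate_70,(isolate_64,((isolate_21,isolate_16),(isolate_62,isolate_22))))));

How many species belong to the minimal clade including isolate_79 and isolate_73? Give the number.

11

The MRCA of isolate_79 and isolate_73 is the node subtending (((isolate_15,(isolate_66,(isolate_4,isolate_73))),((isolate_36,isolate_54),isolate_41)),((isolate_11,isolate_61),(isolate_79,isolate_38))).
That clade contains 11 terminal taxa: isolate_11, isolate_15, isolate_36, isolate_38, isolate_4, isolate_41, isolate_54, isolate_61, isolate_66, isolate_73, isolate_79.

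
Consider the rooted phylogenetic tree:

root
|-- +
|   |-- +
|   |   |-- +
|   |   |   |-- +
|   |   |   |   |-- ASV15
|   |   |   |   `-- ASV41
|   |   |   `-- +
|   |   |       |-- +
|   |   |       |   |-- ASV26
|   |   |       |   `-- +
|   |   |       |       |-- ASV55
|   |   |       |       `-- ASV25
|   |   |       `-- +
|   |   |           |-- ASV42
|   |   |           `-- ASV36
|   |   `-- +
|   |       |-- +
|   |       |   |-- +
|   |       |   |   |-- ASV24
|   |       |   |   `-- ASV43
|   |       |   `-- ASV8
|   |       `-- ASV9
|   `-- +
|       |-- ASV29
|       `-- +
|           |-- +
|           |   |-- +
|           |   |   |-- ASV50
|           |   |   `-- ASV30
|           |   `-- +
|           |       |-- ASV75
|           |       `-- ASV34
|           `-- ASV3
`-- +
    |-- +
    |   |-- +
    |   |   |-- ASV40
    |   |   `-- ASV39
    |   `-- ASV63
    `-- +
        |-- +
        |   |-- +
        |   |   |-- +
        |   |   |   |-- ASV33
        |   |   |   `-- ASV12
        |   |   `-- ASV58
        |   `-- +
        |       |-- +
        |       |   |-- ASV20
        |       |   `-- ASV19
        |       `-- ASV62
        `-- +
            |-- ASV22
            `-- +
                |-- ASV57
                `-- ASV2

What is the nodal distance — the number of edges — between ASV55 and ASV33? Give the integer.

13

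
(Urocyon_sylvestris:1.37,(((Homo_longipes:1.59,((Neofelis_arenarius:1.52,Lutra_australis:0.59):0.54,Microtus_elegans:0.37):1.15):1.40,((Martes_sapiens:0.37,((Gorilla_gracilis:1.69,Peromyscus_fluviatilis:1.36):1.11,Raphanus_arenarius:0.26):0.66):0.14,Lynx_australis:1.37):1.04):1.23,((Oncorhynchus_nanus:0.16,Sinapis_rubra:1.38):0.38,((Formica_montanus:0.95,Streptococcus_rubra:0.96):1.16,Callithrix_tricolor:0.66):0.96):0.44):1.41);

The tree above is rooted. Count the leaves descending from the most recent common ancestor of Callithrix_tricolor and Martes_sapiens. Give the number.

The MRCA of Callithrix_tricolor and Martes_sapiens is the node subtending (((Homo_longipes,((Neofelis_arenarius,Lutra_australis),Microtus_elegans)),((Martes_sapiens,((Gorilla_gracilis,Peromyscus_fluviatilis),Raphanus_arenarius)),Lynx_australis)),((Oncorhynchus_nanus,Sinapis_rubra),((Formica_montanus,Streptococcus_rubra),Callithrix_tricolor))).
That clade contains 14 terminal taxa: Callithrix_tricolor, Formica_montanus, Gorilla_gracilis, Homo_longipes, Lutra_australis, Lynx_australis, Martes_sapiens, Microtus_elegans, Neofelis_arenarius, Oncorhynchus_nanus, Peromyscus_fluviatilis, Raphanus_arenarius, Sinapis_rubra, Streptococcus_rubra.

14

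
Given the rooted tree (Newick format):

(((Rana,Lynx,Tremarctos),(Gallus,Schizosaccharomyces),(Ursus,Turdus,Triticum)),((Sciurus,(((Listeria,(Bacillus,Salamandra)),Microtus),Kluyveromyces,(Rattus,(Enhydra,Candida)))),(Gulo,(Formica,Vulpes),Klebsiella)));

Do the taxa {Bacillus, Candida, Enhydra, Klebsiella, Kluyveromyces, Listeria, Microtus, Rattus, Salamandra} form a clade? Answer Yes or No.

The MRCA of the listed taxa subtends ((Sciurus,(((Listeria,(Bacillus,Salamandra)),Microtus),Kluyveromyces,(Rattus,(Enhydra,Candida)))),(Gulo,(Formica,Vulpes),Klebsiella)).
That clade also contains Formica, Gulo, Sciurus, Vulpes, which are not in the proposed group, so the group is not monophyletic.

No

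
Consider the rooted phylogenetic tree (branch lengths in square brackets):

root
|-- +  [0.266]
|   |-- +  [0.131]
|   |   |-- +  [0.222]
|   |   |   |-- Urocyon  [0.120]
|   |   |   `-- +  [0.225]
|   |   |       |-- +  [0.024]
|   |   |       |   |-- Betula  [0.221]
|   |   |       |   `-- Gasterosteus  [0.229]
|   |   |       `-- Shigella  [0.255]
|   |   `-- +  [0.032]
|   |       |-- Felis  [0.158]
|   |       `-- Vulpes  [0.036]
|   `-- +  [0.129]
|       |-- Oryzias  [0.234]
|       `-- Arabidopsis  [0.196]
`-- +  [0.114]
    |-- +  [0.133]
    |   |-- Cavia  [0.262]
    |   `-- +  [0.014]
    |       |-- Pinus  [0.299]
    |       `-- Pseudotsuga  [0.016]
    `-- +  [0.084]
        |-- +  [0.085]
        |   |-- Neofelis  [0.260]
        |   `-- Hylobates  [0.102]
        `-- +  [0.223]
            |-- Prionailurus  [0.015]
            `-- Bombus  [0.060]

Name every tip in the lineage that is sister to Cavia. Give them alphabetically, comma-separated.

Cavia attaches to the tree at the node subtending (Cavia,(Pinus,Pseudotsuga)).
The other lineage descending from that same node — the sister group — is (Pinus,Pseudotsuga); its 2 tips in alphabetical order are the answer.

Pinus, Pseudotsuga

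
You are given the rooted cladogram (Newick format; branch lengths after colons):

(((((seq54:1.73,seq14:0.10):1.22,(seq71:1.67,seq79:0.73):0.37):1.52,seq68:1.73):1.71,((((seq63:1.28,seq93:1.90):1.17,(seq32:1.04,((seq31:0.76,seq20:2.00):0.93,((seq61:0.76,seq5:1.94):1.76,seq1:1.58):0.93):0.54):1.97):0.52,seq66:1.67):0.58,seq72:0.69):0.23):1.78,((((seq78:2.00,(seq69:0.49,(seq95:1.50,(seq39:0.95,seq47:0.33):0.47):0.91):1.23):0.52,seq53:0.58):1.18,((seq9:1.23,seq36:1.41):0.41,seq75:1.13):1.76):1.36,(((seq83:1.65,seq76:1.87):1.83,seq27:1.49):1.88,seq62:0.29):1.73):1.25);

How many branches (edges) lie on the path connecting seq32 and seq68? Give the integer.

The MRCA of seq32 and seq68 is the node subtending ((((seq54,seq14),(seq71,seq79)),seq68),((((seq63,seq93),(seq32,((seq31,seq20),((seq61,seq5),seq1)))),seq66),seq72)).
From seq32 up to that node: 5 branches. From seq68 up to the same node: 2 branches. Total: 5 + 2 = 7.

7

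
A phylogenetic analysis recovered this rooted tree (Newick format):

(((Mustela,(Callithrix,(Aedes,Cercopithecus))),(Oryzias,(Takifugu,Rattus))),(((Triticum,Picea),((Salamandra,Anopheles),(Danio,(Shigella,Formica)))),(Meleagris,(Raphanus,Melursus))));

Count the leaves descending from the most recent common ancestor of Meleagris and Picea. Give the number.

The MRCA of Meleagris and Picea is the node subtending (((Triticum,Picea),((Salamandra,Anopheles),(Danio,(Shigella,Formica)))),(Meleagris,(Raphanus,Melursus))).
That clade contains 10 terminal taxa: Anopheles, Danio, Formica, Meleagris, Melursus, Picea, Raphanus, Salamandra, Shigella, Triticum.

10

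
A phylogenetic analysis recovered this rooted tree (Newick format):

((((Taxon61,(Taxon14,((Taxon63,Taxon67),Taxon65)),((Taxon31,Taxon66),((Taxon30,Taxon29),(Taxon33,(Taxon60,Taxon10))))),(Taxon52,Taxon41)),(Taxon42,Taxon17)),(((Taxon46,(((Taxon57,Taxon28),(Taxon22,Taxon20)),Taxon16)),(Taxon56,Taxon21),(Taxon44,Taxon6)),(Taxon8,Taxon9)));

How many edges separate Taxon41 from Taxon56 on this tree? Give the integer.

The MRCA of Taxon41 and Taxon56 is the root of the tree.
From Taxon41 up to that node: 4 branches. From Taxon56 up to the same node: 4 branches. Total: 4 + 4 = 8.

8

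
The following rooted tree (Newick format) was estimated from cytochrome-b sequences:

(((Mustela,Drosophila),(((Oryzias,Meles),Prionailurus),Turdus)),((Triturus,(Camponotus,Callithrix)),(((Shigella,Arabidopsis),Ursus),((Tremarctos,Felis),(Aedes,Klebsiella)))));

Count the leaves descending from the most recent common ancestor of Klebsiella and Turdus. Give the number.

16

The MRCA of Klebsiella and Turdus is the root, so the clade is the entire tree.
That clade contains 16 terminal taxa: Aedes, Arabidopsis, Callithrix, Camponotus, Drosophila, Felis, Klebsiella, Meles, Mustela, Oryzias, Prionailurus, Shigella, Tremarctos, Triturus, Turdus, Ursus.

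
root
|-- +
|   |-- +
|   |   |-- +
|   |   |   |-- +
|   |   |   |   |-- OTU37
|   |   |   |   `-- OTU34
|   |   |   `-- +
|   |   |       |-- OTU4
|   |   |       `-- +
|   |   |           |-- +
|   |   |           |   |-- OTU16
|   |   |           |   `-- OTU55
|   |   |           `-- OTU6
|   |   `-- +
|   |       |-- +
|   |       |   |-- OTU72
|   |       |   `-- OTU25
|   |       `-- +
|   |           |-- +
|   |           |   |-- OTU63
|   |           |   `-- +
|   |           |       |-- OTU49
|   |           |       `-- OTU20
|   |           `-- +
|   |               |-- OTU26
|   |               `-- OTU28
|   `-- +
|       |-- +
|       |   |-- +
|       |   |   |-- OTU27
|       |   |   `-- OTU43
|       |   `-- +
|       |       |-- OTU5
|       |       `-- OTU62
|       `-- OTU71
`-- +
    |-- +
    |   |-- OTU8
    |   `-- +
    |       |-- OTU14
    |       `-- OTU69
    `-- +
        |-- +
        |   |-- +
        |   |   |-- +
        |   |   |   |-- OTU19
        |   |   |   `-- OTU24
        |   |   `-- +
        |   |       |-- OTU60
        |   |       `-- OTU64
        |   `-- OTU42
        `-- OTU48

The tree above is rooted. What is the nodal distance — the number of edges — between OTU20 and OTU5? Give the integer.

The MRCA of OTU20 and OTU5 is the node subtending ((((OTU37,OTU34),(OTU4,((OTU16,OTU55),OTU6))),((OTU72,OTU25),((OTU63,(OTU49,OTU20)),(OTU26,OTU28)))),(((OTU27,OTU43),(OTU5,OTU62)),OTU71)).
From OTU20 up to that node: 6 branches. From OTU5 up to the same node: 4 branches. Total: 6 + 4 = 10.

10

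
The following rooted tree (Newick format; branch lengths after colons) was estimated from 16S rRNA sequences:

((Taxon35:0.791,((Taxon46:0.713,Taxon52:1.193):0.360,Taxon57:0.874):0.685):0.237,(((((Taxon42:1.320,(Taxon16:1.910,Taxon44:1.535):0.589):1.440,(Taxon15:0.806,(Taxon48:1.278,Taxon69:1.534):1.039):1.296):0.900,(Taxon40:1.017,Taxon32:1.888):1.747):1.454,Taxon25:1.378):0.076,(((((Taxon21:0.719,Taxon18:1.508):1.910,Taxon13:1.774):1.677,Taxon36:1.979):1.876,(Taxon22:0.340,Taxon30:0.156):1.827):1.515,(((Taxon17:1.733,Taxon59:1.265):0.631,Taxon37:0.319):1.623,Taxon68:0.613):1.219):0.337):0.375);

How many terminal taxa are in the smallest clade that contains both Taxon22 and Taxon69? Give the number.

The MRCA of Taxon22 and Taxon69 is the node subtending (((((Taxon42,(Taxon16,Taxon44)),(Taxon15,(Taxon48,Taxon69))),(Taxon40,Taxon32)),Taxon25),(((((Taxon21,Taxon18),Taxon13),Taxon36),(Taxon22,Taxon30)),(((Taxon17,Taxon59),Taxon37),Taxon68))).
That clade contains 19 terminal taxa: Taxon13, Taxon15, Taxon16, Taxon17, Taxon18, Taxon21, Taxon22, Taxon25, Taxon30, Taxon32, Taxon36, Taxon37, Taxon40, Taxon42, Taxon44, Taxon48, Taxon59, Taxon68, Taxon69.

19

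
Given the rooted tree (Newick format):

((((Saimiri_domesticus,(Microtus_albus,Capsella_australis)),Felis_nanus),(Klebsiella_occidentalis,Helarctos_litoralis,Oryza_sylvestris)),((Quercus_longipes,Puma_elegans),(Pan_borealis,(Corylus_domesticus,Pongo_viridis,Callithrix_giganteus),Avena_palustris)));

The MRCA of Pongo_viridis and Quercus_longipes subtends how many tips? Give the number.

The MRCA of Pongo_viridis and Quercus_longipes is the node subtending ((Quercus_longipes,Puma_elegans),(Pan_borealis,(Corylus_domesticus,Pongo_viridis,Callithrix_giganteus),Avena_palustris)).
That clade contains 7 terminal taxa: Avena_palustris, Callithrix_giganteus, Corylus_domesticus, Pan_borealis, Pongo_viridis, Puma_elegans, Quercus_longipes.

7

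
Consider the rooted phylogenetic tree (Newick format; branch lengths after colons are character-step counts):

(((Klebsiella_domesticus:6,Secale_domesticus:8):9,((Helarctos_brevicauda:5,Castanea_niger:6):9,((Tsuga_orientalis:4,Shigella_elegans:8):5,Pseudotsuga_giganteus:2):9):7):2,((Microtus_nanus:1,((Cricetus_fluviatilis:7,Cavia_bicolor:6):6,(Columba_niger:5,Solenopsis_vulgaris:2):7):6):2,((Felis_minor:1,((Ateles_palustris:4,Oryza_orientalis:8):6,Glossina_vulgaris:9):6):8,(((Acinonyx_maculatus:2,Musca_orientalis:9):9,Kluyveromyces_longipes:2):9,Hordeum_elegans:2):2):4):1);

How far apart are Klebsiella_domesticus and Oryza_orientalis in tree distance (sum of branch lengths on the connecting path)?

50

The path runs Klebsiella_domesticus → … → MRCA → … → Oryza_orientalis; the MRCA is the root of the tree.
Branch lengths along that path: 6 + 9 + 2 + 1 + 4 + 8 + 6 + 6 + 8 = 50.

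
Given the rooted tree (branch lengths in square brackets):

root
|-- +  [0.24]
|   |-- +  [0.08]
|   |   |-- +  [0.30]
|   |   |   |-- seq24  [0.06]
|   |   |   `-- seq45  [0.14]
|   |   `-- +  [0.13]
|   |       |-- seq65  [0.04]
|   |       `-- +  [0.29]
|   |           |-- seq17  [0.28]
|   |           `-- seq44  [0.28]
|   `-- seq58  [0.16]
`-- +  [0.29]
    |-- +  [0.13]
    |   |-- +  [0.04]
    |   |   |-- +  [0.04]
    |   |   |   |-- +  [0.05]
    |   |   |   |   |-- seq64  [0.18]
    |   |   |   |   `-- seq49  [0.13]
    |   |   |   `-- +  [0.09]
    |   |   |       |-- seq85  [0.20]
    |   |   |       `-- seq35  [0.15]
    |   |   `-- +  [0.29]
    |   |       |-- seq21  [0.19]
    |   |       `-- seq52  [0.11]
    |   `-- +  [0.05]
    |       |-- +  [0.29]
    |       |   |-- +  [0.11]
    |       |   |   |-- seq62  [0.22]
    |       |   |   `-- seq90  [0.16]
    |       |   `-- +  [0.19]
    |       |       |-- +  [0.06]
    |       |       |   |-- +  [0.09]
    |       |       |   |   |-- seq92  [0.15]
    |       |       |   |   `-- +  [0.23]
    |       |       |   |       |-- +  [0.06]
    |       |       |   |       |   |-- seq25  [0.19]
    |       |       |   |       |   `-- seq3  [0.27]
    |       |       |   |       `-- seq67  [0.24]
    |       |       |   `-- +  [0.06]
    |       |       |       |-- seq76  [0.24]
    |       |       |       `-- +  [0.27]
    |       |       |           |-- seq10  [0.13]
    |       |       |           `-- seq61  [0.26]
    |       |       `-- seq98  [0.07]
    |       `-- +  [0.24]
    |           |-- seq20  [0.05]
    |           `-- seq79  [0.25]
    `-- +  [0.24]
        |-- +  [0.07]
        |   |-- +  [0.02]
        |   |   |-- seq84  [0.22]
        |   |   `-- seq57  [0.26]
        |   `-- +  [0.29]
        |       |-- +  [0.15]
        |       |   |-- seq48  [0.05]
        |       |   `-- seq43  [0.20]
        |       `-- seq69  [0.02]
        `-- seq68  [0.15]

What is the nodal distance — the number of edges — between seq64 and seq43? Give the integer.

The MRCA of seq64 and seq43 is the node subtending (((((seq64,seq49),(seq85,seq35)),(seq21,seq52)),(((seq62,seq90),(((seq92,((seq25,seq3),seq67)),(seq76,(seq10,seq61))),seq98)),(seq20,seq79))),(((seq84,seq57),((seq48,seq43),seq69)),seq68)).
From seq64 up to that node: 5 branches. From seq43 up to the same node: 5 branches. Total: 5 + 5 = 10.

10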